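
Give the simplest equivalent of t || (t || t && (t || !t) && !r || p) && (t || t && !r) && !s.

t || (t || t && (t || !t) && !r || p) && (t || t && !r) && !s
= t || (t || t && !r || p) && (t || t && !r) && !s   — complement / identity
= t || (t || t && !r) && !s   — absorption
= t || t && !s   — absorption
= t   — absorption

t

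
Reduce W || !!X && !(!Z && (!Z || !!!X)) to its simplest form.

W || !!X && !(!Z && (!Z || !!!X))
= W || !!X && !(!Z && (!Z || !X))   — double negation
= W || !!X && !!Z   — absorption
= W || X && !!Z   — double negation
= W || X && Z   — double negation

W || X && Z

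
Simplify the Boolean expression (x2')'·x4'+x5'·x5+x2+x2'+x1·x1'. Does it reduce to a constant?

1

(x2')'·x4'+x5'·x5+x2+x2'+x1·x1'
= x2·x4'+x5'·x5+x2+x2'+x1·x1'   — double negation
= x2·x4'+x2+x2'+x1·x1'   — complement / identity
= x2+x2'+x1·x1'   — absorption
= x2+x2'   — complement / identity
= 1   — complement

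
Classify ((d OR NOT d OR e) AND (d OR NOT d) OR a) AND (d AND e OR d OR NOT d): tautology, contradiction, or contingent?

((d OR NOT d OR e) AND (d OR NOT d) OR a) AND (d AND e OR d OR NOT d)
= (d OR NOT d OR a) AND (d AND e OR d OR NOT d)   [absorption]
= (d OR NOT d OR a) AND (d OR NOT d)   [absorption]
= d OR NOT d   [absorption]
= TRUE   [complement]

tautology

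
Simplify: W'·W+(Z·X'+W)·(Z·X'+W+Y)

Z·X'+W

W'·W+(Z·X'+W)·(Z·X'+W+Y)
= (Z·X'+W)·(Z·X'+W+Y)   [complement / identity]
= Z·X'+W   [absorption]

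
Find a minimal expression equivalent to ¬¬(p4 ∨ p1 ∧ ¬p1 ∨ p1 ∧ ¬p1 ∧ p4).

¬¬(p4 ∨ p1 ∧ ¬p1 ∨ p1 ∧ ¬p1 ∧ p4)
= ¬¬(p4 ∨ p1 ∧ ¬p1)   — absorption
= ¬¬p4   — complement / identity
= p4   — double negation

p4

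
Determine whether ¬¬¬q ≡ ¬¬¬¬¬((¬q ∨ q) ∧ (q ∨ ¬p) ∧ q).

Yes

E1: ¬¬¬q
    = ¬q   — double negation
E2: ¬¬¬¬¬((¬q ∨ q) ∧ (q ∨ ¬p) ∧ q)
    = ¬¬¬((¬q ∨ q) ∧ (q ∨ ¬p) ∧ q)   — double negation
    = ¬((¬q ∨ q) ∧ (q ∨ ¬p) ∧ q)   — double negation
    = ¬((q ∨ ¬p) ∧ q)   — complement / identity
    = ¬q   — absorption
Both reduce to ¬q, so they are equivalent.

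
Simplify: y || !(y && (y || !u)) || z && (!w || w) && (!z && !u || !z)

true

y || !(y && (y || !u)) || z && (!w || w) && (!z && !u || !z)
= y || !y || z && (!w || w) && (!z && !u || !z)   [absorption]
= y || !y || z && (!z && !u || !z)   [complement / identity]
= y || !y || z && !z   [absorption]
= y || !y   [complement / identity]
= true   [complement]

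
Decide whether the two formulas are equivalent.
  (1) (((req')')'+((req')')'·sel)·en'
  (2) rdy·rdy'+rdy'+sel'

No

E1: (((req')')'+((req')')'·sel)·en'
    = ((req')')'·en'   — absorption
    = req'·en'   — double negation
E2: rdy·rdy'+rdy'+sel'
    = rdy'+sel'   — complement / identity
These differ: at en=1, rdy=0, req=1, sel=0, E1 = 0 but E2 = 1.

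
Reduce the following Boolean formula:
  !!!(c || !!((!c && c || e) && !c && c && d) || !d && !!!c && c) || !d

!c || !d

!!!(c || !!((!c && c || e) && !c && c && d) || !d && !!!c && c) || !d
= !!!(c || !!((!c && c || e) && !c && c && d) || !d && !c && c) || !d   (double negation)
= !!!(c || !!(!c && c && d) || !d && !c && c) || !d   (absorption)
= !(c || !!(!c && c && d) || !d && !c && c) || !d   (double negation)
= !(c || !c && c && d || !d && !c && c) || !d   (double negation)
= !(c || !c && c) || !d   (distribution)
= !c || !d   (complement / identity)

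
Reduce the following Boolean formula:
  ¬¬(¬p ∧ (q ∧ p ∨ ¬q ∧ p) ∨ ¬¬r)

r

¬¬(¬p ∧ (q ∧ p ∨ ¬q ∧ p) ∨ ¬¬r)
= ¬p ∧ (q ∧ p ∨ ¬q ∧ p) ∨ ¬¬r   [double negation]
= ¬p ∧ p ∨ ¬¬r   [distribution]
= ¬¬r   [complement / identity]
= r   [double negation]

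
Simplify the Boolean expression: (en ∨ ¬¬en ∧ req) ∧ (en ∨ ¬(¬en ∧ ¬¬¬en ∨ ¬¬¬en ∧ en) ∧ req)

(en ∨ ¬¬en ∧ req) ∧ (en ∨ ¬(¬en ∧ ¬¬¬en ∨ ¬¬¬en ∧ en) ∧ req)
= (en ∨ ¬¬en ∧ req) ∧ (en ∨ ¬¬¬¬en ∧ req)   — distribution
= (en ∨ ¬¬en ∧ req) ∧ (en ∨ ¬¬en ∧ req)   — double negation
= en ∨ ¬¬en ∧ req   — idempotence
= en ∨ en ∧ req   — double negation
= en   — absorption

en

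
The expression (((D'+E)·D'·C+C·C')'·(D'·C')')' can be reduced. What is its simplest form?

(((D'+E)·D'·C+C·C')'·(D'·C')')'
= ((D'·C+C·C')'·(D'·C')')'
= D'·C+C·C'+D'·C'
= D'·C+D'·C'
= D'

D'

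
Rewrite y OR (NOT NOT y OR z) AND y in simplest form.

y OR (NOT NOT y OR z) AND y
= y OR (y OR z) AND y   — double negation
= y OR y   — absorption
= y   — idempotence

y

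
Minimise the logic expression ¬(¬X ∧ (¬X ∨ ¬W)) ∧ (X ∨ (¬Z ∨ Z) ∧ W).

X

¬(¬X ∧ (¬X ∨ ¬W)) ∧ (X ∨ (¬Z ∨ Z) ∧ W)
= ¬¬X ∧ (X ∨ (¬Z ∨ Z) ∧ W)
= X ∧ (X ∨ (¬Z ∨ Z) ∧ W)
= X ∧ (X ∨ W)
= X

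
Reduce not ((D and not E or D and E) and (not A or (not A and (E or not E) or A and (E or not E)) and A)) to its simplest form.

not ((D and not E or D and E) and (not A or (not A and (E or not E) or A and (E or not E)) and A))
= not (D and (not A or (not A and (E or not E) or A and (E or not E)) and A))   — distribution
= not (D and (not A or (E or not E) and A))   — distribution
= not (D and (not A or A))   — complement / identity
= not D   — complement / identity

not D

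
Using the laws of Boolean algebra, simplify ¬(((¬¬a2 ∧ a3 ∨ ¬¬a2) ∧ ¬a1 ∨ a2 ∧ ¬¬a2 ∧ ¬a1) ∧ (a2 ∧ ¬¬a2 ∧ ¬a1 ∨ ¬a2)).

¬a2 ∨ a1

¬(((¬¬a2 ∧ a3 ∨ ¬¬a2) ∧ ¬a1 ∨ a2 ∧ ¬¬a2 ∧ ¬a1) ∧ (a2 ∧ ¬¬a2 ∧ ¬a1 ∨ ¬a2))
= ¬(a2 ∧ ¬¬a2 ∧ ¬a1 ∨ (¬¬a2 ∧ a3 ∨ ¬¬a2) ∧ ¬a1 ∧ ¬a2)
= ¬(a2 ∧ ¬¬a2 ∧ ¬a1 ∨ ¬¬a2 ∧ ¬a1 ∧ ¬a2)
= ¬(¬¬a2 ∧ ¬a1)
= ¬a2 ∨ a1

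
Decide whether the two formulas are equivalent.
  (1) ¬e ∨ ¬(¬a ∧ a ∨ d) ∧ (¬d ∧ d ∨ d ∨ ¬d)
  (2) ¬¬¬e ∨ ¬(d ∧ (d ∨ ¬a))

E1: ¬e ∨ ¬(¬a ∧ a ∨ d) ∧ (¬d ∧ d ∨ d ∨ ¬d)
    = ¬e ∨ ¬(¬a ∧ a ∨ d) ∧ (d ∨ ¬d)   — complement / identity
    = ¬e ∨ ¬d ∧ (d ∨ ¬d)   — complement / identity
    = ¬e ∨ ¬d   — complement / identity
E2: ¬¬¬e ∨ ¬(d ∧ (d ∨ ¬a))
    = ¬¬¬e ∨ ¬d   — absorption
    = ¬e ∨ ¬d   — double negation
Both reduce to ¬e ∨ ¬d, so they are equivalent.

Yes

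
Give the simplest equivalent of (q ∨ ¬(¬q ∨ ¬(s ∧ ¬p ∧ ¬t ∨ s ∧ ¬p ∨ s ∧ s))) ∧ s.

(q ∨ ¬(¬q ∨ ¬(s ∧ ¬p ∧ ¬t ∨ s ∧ ¬p ∨ s ∧ s))) ∧ s
= (q ∨ ¬(¬q ∨ ¬(s ∧ ¬p ∨ s ∧ s))) ∧ s   [absorption]
= (q ∨ ¬(¬q ∨ ¬(s ∧ ¬p ∨ s))) ∧ s   [idempotence]
= (q ∨ q ∧ (s ∧ ¬p ∨ s)) ∧ s   [De Morgan]
= (q ∨ q ∧ s) ∧ s   [absorption]
= q ∧ s   [absorption]

q ∧ s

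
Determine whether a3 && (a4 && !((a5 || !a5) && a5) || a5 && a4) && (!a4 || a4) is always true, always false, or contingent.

contingent

a3 && (a4 && !((a5 || !a5) && a5) || a5 && a4) && (!a4 || a4)
= a3 && (a4 && !((a5 || !a5) && a5) || a5 && a4)
= a3 && (a4 && !a5 || a5 && a4)
= a3 && a4
This depends on a3, a4, so it is not a constant.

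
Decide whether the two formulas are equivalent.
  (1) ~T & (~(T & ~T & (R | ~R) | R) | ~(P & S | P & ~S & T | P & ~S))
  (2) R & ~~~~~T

No

E1: ~T & (~(T & ~T & (R | ~R) | R) | ~(P & S | P & ~S & T | P & ~S))
    = ~T & (~(T & ~T & (R | ~R) | R) | ~(P & S | P & ~S))   — absorption
    = ~T & (~(T & ~T & (R | ~R) | R) | ~P)   — distribution
    = ~T & (~(T & ~T | R) | ~P)   — complement / identity
    = ~T & (~R | ~P)   — complement / identity
E2: R & ~~~~~T
    = R & ~~~T   — double negation
    = R & ~T   — double negation
These differ: at P=0, R=0, S=1, T=0, E1 = 1 but E2 = 0.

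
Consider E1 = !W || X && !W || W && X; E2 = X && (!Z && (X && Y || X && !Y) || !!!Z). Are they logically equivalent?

No

E1: !W || X && !W || W && X
    = !W || X   (distribution)
E2: X && (!Z && (X && Y || X && !Y) || !!!Z)
    = X && (!Z && (X && Y || X && !Y) || !Z)   (double negation)
    = X && (!Z && X || !Z)   (distribution)
    = X && !Z   (absorption)
These differ: at W=0, X=0, Y=0, Z=0, E1 = 1 but E2 = 0.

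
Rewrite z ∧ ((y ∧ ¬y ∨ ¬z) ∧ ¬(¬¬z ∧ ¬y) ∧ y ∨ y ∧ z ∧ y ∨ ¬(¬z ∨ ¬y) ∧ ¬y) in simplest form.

z ∧ ((y ∧ ¬y ∨ ¬z) ∧ ¬(¬¬z ∧ ¬y) ∧ y ∨ y ∧ z ∧ y ∨ ¬(¬z ∨ ¬y) ∧ ¬y)
= z ∧ ((y ∧ ¬y ∨ ¬z) ∧ ¬(¬¬z ∧ ¬y) ∧ y ∨ y ∧ z ∧ y ∨ z ∧ y ∧ ¬y)   — De Morgan
= z ∧ ((y ∧ ¬y ∨ ¬z) ∧ (¬z ∨ y) ∧ y ∨ y ∧ z ∧ y ∨ z ∧ y ∧ ¬y)   — De Morgan
= z ∧ (¬z ∧ (¬z ∨ y) ∧ y ∨ y ∧ z ∧ y ∨ z ∧ y ∧ ¬y)   — complement / identity
= z ∧ (¬z ∧ (¬z ∨ y) ∧ y ∨ z ∧ y)   — distribution
= z ∧ (¬z ∧ y ∨ z ∧ y)   — absorption
= z ∧ y   — distribution

z ∧ y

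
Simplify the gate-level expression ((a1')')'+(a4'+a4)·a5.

((a1')')'+(a4'+a4)·a5
= ((a1')')'+a5
= a1'+a5

a1'+a5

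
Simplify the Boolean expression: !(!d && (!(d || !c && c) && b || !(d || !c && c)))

!(!d && (!(d || !c && c) && b || !(d || !c && c)))
= !(!d && !(d || !c && c))
= !(!d && !d)
= d || d
= d

d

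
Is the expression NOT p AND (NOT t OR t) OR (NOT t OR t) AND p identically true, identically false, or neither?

identically true

NOT p AND (NOT t OR t) OR (NOT t OR t) AND p
= NOT t OR t   — distribution
= TRUE   — complement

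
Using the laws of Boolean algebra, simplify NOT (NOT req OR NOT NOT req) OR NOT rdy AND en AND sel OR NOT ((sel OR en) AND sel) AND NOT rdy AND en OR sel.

NOT (NOT req OR NOT NOT req) OR NOT rdy AND en AND sel OR NOT ((sel OR en) AND sel) AND NOT rdy AND en OR sel
= NOT (NOT req OR NOT NOT req) OR NOT rdy AND en AND sel OR NOT sel AND NOT rdy AND en OR sel   — absorption
= req AND NOT req OR NOT rdy AND en AND sel OR NOT sel AND NOT rdy AND en OR sel   — De Morgan
= NOT rdy AND en AND sel OR NOT sel AND NOT rdy AND en OR sel   — complement / identity
= NOT rdy AND en OR sel   — distribution

NOT rdy AND en OR sel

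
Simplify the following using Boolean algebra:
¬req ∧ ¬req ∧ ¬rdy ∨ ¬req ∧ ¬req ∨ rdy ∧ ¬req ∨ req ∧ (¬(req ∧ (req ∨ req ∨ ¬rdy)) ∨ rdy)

¬req ∨ rdy

¬req ∧ ¬req ∧ ¬rdy ∨ ¬req ∧ ¬req ∨ rdy ∧ ¬req ∨ req ∧ (¬(req ∧ (req ∨ req ∨ ¬rdy)) ∨ rdy)
= ¬req ∧ ¬req ∨ rdy ∧ ¬req ∨ req ∧ (¬(req ∧ (req ∨ req ∨ ¬rdy)) ∨ rdy)   [absorption]
= ¬req ∧ ¬req ∨ rdy ∧ ¬req ∨ req ∧ (¬(req ∧ (req ∨ ¬rdy)) ∨ rdy)   [idempotence]
= ¬req ∧ ¬req ∨ rdy ∧ ¬req ∨ req ∧ (¬req ∨ rdy)   [absorption]
= ¬req ∧ (¬req ∨ rdy) ∨ req ∧ (¬req ∨ rdy)   [distribution]
= ¬req ∨ rdy   [distribution]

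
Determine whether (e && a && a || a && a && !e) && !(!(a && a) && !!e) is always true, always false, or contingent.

(e && a && a || a && a && !e) && !(!(a && a) && !!e)
= (e && a && a || a && a && !e) && (a && a || !e)   (De Morgan)
= a && a && (a && a || !e)   (distribution)
= a && a   (absorption)
= a   (idempotence)
This depends on a, so it is not a constant.

contingent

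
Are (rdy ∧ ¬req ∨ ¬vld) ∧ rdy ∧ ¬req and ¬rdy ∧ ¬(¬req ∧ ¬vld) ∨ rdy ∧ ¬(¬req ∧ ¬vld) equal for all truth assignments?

E1: (rdy ∧ ¬req ∨ ¬vld) ∧ rdy ∧ ¬req
    = rdy ∧ ¬req   (absorption)
E2: ¬rdy ∧ ¬(¬req ∧ ¬vld) ∨ rdy ∧ ¬(¬req ∧ ¬vld)
    = ¬(¬req ∧ ¬vld)   (distribution)
    = req ∨ vld   (De Morgan)
These differ: at rdy=0, req=1, vld=1, E1 = 0 but E2 = 1.

No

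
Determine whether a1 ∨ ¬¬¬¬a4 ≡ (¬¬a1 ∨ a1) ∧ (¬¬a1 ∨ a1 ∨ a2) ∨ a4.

E1: a1 ∨ ¬¬¬¬a4
    = a1 ∨ ¬¬a4   (double negation)
    = a1 ∨ a4   (double negation)
E2: (¬¬a1 ∨ a1) ∧ (¬¬a1 ∨ a1 ∨ a2) ∨ a4
    = ¬¬a1 ∨ a1 ∨ a4   (absorption)
    = a1 ∨ a1 ∨ a4   (double negation)
    = a1 ∨ a4   (idempotence)
Both reduce to a1 ∨ a4, so they are equivalent.

Yes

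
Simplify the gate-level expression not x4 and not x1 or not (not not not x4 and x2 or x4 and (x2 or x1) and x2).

not x4 and not x1 or not x2

not x4 and not x1 or not (not not not x4 and x2 or x4 and (x2 or x1) and x2)
= not x4 and not x1 or not (not x4 and x2 or x4 and (x2 or x1) and x2)   [double negation]
= not x4 and not x1 or not (not x4 and x2 or x4 and x2)   [absorption]
= not x4 and not x1 or not x2   [distribution]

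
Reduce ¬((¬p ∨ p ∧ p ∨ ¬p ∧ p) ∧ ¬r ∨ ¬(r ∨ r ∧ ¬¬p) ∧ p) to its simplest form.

r

¬((¬p ∨ p ∧ p ∨ ¬p ∧ p) ∧ ¬r ∨ ¬(r ∨ r ∧ ¬¬p) ∧ p)
= ¬((¬p ∨ p) ∧ ¬r ∨ ¬(r ∨ r ∧ ¬¬p) ∧ p)   [distribution]
= ¬(¬r ∨ ¬(r ∨ r ∧ ¬¬p) ∧ p)   [complement / identity]
= ¬(¬r ∨ ¬(r ∨ r ∧ p) ∧ p)   [double negation]
= ¬(¬r ∨ ¬r ∧ p)   [absorption]
= ¬¬r   [absorption]
= r   [double negation]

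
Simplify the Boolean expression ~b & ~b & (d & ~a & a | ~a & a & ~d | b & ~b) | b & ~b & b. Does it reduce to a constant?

0

~b & ~b & (d & ~a & a | ~a & a & ~d | b & ~b) | b & ~b & b
= ~b & ~b & (~a & a | b & ~b) | b & ~b & b   — distribution
= ~b & ~b & b & ~b | b & ~b & b   — complement / identity
= ~b & b & ~b | b & ~b & b   — idempotence
= b & ~b   — distribution
= 0   — complement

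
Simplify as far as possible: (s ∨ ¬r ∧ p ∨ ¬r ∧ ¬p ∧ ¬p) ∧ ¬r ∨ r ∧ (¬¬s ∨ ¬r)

(s ∨ ¬r ∧ p ∨ ¬r ∧ ¬p ∧ ¬p) ∧ ¬r ∨ r ∧ (¬¬s ∨ ¬r)
= (s ∨ ¬r ∧ p ∨ ¬r ∧ ¬p ∧ ¬p) ∧ ¬r ∨ r ∧ (s ∨ ¬r)   (double negation)
= (s ∨ ¬r ∧ p ∨ ¬r ∧ ¬p) ∧ ¬r ∨ r ∧ (s ∨ ¬r)   (idempotence)
= (s ∨ ¬r) ∧ ¬r ∨ r ∧ (s ∨ ¬r)   (distribution)
= s ∨ ¬r   (distribution)

s ∨ ¬r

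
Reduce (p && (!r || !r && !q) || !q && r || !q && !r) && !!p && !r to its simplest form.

p && !r

(p && (!r || !r && !q) || !q && r || !q && !r) && !!p && !r
= (p && !r || !q && r || !q && !r) && !!p && !r   — absorption
= (p && !r || !q && r || !q && !r) && p && !r   — double negation
= (p && !r || !q) && p && !r   — distribution
= p && !r   — absorption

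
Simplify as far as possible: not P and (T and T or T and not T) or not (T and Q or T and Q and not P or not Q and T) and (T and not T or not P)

not P

not P and (T and T or T and not T) or not (T and Q or T and Q and not P or not Q and T) and (T and not T or not P)
= not P and T or not (T and Q or T and Q and not P or not Q and T) and (T and not T or not P)   [distribution]
= not P and T or not (T and Q or not Q and T) and (T and not T or not P)   [absorption]
= not P and T or not T and (T and not T or not P)   [distribution]
= not P and T or not T and not P   [complement / identity]
= not P   [distribution]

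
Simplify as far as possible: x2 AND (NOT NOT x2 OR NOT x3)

x2 AND (NOT NOT x2 OR NOT x3)
= x2 AND (x2 OR NOT x3)
= x2

x2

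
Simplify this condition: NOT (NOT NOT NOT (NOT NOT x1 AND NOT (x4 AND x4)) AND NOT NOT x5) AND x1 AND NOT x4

NOT (NOT NOT NOT (NOT NOT x1 AND NOT (x4 AND x4)) AND NOT NOT x5) AND x1 AND NOT x4
= (NOT NOT (NOT NOT x1 AND NOT (x4 AND x4)) OR NOT x5) AND x1 AND NOT x4
= (NOT NOT (x1 AND NOT (x4 AND x4)) OR NOT x5) AND x1 AND NOT x4
= (NOT NOT (x1 AND NOT x4) OR NOT x5) AND x1 AND NOT x4
= (x1 AND NOT x4 OR NOT x5) AND x1 AND NOT x4
= x1 AND NOT x4

x1 AND NOT x4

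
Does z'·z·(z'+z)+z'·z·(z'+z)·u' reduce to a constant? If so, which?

z'·z·(z'+z)+z'·z·(z'+z)·u'
= z'·z·(z'+z)   (absorption)
= z'·z   (complement / identity)
= 0   (complement)

yes, False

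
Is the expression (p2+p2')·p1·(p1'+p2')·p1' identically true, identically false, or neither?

(p2+p2')·p1·(p1'+p2')·p1'
= (p2+p2')·p1·p1'   [absorption]
= p1·p1'   [complement / identity]
= 0   [complement]

identically false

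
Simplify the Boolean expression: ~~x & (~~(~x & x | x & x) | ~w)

~~x & (~~(~x & x | x & x) | ~w)
= ~~x & (~~x | ~w)   [distribution]
= ~~x   [absorption]
= x   [double negation]

x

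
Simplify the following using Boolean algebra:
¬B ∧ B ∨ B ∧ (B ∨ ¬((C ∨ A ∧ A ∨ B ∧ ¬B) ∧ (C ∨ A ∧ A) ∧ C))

¬B ∧ B ∨ B ∧ (B ∨ ¬((C ∨ A ∧ A ∨ B ∧ ¬B) ∧ (C ∨ A ∧ A) ∧ C))
= ¬B ∧ B ∨ B ∧ (B ∨ ¬((C ∨ A ∧ A) ∧ (C ∨ A ∧ A) ∧ C))   [complement / identity]
= B ∧ (B ∨ ¬((C ∨ A ∧ A) ∧ (C ∨ A ∧ A) ∧ C))   [complement / identity]
= B ∧ (B ∨ ¬((C ∨ A ∧ A) ∧ C))   [idempotence]
= B ∧ (B ∨ ¬((C ∨ A) ∧ C))   [idempotence]
= B ∧ (B ∨ ¬C)   [absorption]
= B   [absorption]

B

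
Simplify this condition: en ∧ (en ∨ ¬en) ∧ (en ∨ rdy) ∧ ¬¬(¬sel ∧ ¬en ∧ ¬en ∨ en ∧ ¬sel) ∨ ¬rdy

en ∧ (en ∨ ¬en) ∧ (en ∨ rdy) ∧ ¬¬(¬sel ∧ ¬en ∧ ¬en ∨ en ∧ ¬sel) ∨ ¬rdy
= en ∧ (en ∨ ¬en) ∧ (en ∨ rdy) ∧ (¬sel ∧ ¬en ∧ ¬en ∨ en ∧ ¬sel) ∨ ¬rdy   (double negation)
= en ∧ (en ∨ ¬en) ∧ (en ∨ rdy) ∧ (¬sel ∧ ¬en ∨ en ∧ ¬sel) ∨ ¬rdy   (idempotence)
= en ∧ (en ∨ rdy) ∧ (¬sel ∧ ¬en ∨ en ∧ ¬sel) ∨ ¬rdy   (complement / identity)
= en ∧ (en ∨ rdy) ∧ ¬sel ∨ ¬rdy   (distribution)
= en ∧ ¬sel ∨ ¬rdy   (absorption)

en ∧ ¬sel ∨ ¬rdy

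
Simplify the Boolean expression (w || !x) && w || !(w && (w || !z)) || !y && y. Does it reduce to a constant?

true

(w || !x) && w || !(w && (w || !z)) || !y && y
= (w || !x) && w || !w || !y && y   — absorption
= w || !w || !y && y   — absorption
= w || !w   — complement / identity
= true   — complement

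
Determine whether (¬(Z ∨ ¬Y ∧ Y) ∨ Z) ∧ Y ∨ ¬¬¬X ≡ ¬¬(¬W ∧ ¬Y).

E1: (¬(Z ∨ ¬Y ∧ Y) ∨ Z) ∧ Y ∨ ¬¬¬X
    = (¬(Z ∨ ¬Y ∧ Y) ∨ Z) ∧ Y ∨ ¬X
    = (¬Z ∨ Z) ∧ Y ∨ ¬X
    = Y ∨ ¬X
E2: ¬¬(¬W ∧ ¬Y)
    = ¬W ∧ ¬Y
These differ: at W=0, X=0, Y=1, Z=1, E1 = 1 but E2 = 0.

No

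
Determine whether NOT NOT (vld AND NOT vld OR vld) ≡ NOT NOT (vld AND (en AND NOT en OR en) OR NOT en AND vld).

E1: NOT NOT (vld AND NOT vld OR vld)
    = NOT NOT vld   [complement / identity]
    = vld   [double negation]
E2: NOT NOT (vld AND (en AND NOT en OR en) OR NOT en AND vld)
    = NOT NOT (vld AND en OR NOT en AND vld)   [complement / identity]
    = NOT NOT vld   [distribution]
    = vld   [double negation]
Both reduce to vld, so they are equivalent.

Yes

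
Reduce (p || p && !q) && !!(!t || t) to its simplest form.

p

(p || p && !q) && !!(!t || t)
= (p || p && !q) && (!t || t)
= p || p && !q
= p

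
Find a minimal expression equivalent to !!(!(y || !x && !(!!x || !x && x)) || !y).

!!(!(y || !x && !(!!x || !x && x)) || !y)
= !!(!(y || !x && !!!x) || !y)
= !((y || !x && !!!x) && y)
= !((y || !x && !x) && y)
= !((y || !x) && y)
= !y

!y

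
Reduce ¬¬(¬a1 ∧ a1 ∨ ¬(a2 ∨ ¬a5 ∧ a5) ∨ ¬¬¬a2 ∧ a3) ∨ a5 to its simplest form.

¬a2 ∨ a5

¬¬(¬a1 ∧ a1 ∨ ¬(a2 ∨ ¬a5 ∧ a5) ∨ ¬¬¬a2 ∧ a3) ∨ a5
= ¬¬(¬a1 ∧ a1 ∨ ¬a2 ∨ ¬¬¬a2 ∧ a3) ∨ a5
= ¬¬(¬a2 ∨ ¬¬¬a2 ∧ a3) ∨ a5
= ¬a2 ∨ ¬¬¬a2 ∧ a3 ∨ a5
= ¬a2 ∨ ¬a2 ∧ a3 ∨ a5
= ¬a2 ∨ a5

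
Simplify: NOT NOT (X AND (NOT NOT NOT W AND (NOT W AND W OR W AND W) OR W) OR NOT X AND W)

NOT NOT (X AND (NOT NOT NOT W AND (NOT W AND W OR W AND W) OR W) OR NOT X AND W)
= NOT NOT (X AND (NOT NOT NOT W AND W OR W) OR NOT X AND W)   — distribution
= NOT NOT (X AND (NOT W AND W OR W) OR NOT X AND W)   — double negation
= NOT NOT (X AND W OR NOT X AND W)   — complement / identity
= X AND W OR NOT X AND W   — double negation
= W   — distribution

W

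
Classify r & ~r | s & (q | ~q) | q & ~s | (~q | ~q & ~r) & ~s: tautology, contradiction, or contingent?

r & ~r | s & (q | ~q) | q & ~s | (~q | ~q & ~r) & ~s
= r & ~r | s & (q | ~q) | q & ~s | ~q & ~s
= r & ~r | s & (q | ~q) | ~s & (q | ~q)
= s & (q | ~q) | ~s & (q | ~q)
= q | ~q
= 1

tautology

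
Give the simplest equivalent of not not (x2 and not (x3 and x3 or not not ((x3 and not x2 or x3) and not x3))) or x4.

x2 and not x3 or x4

not not (x2 and not (x3 and x3 or not not ((x3 and not x2 or x3) and not x3))) or x4
= not not (x2 and not (x3 and x3 or (x3 and not x2 or x3) and not x3)) or x4
= not not (x2 and not (x3 and x3 or x3 and not x3)) or x4
= not not (x2 and not x3) or x4
= x2 and not x3 or x4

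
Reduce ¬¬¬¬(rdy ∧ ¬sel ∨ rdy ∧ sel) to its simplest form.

¬¬¬¬(rdy ∧ ¬sel ∨ rdy ∧ sel)
= ¬¬(rdy ∧ ¬sel ∨ rdy ∧ sel)   [double negation]
= ¬¬rdy   [distribution]
= rdy   [double negation]

rdy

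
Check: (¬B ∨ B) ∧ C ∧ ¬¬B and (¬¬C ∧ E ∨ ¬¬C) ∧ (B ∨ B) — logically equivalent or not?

E1: (¬B ∨ B) ∧ C ∧ ¬¬B
    = (¬B ∨ B) ∧ C ∧ B
    = C ∧ B
E2: (¬¬C ∧ E ∨ ¬¬C) ∧ (B ∨ B)
    = ¬¬C ∧ (B ∨ B)
    = ¬¬C ∧ B
    = C ∧ B
Both reduce to C ∧ B, so they are equivalent.

Yes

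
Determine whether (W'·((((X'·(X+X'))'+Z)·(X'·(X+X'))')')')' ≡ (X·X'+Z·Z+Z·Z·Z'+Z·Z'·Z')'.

No

E1: (W'·((((X'·(X+X'))'+Z)·(X'·(X+X'))')')')'
    = (W'·(((X'·(X+X'))')')')'   [absorption]
    = (W'·(((X')')')')'   [complement / identity]
    = (W'·(X')')'   [double negation]
    = W+X'   [De Morgan]
E2: (X·X'+Z·Z+Z·Z·Z'+Z·Z'·Z')'
    = (X·X'+Z·Z+Z·Z')'   [distribution]
    = (X·X'+Z)'   [distribution]
    = Z'   [complement / identity]
These differ: at W=1, X=0, Z=1, E1 = 1 but E2 = 0.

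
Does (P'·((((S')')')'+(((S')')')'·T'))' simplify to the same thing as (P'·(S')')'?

Yes

E1: (P'·((((S')')')'+(((S')')')'·T'))'
    = (P'·(((S')')')')'   [absorption]
    = (P'·(S')')'   [double negation]
    = P+S'   [De Morgan]
E2: (P'·(S')')'
    = P+S'   [De Morgan]
Both reduce to P+S', so they are equivalent.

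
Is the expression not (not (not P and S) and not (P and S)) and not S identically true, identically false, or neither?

identically false

not (not (not P and S) and not (P and S)) and not S
= (not P and S or P and S) and not S   — De Morgan
= S and not S   — distribution
= False   — complement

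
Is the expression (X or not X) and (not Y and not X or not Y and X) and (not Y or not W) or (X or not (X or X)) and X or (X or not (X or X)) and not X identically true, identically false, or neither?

identically true

(X or not X) and (not Y and not X or not Y and X) and (not Y or not W) or (X or not (X or X)) and X or (X or not (X or X)) and not X
= (X or not X) and (not Y and not X or not Y and X) and (not Y or not W) or X or not (X or X)   (distribution)
= (X or not X) and (not Y and not X or not Y and X) and (not Y or not W) or X or not X   (idempotence)
= (X or not X) and not Y and (not Y or not W) or X or not X   (distribution)
= (X or not X) and not Y or X or not X   (absorption)
= X or not X   (absorption)
= True   (complement)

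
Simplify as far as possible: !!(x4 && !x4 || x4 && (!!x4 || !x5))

!!(x4 && !x4 || x4 && (!!x4 || !x5))
= !!(x4 && !x4 || x4 && (x4 || !x5))
= x4 && !x4 || x4 && (x4 || !x5)
= x4 && !x4 || x4
= x4

x4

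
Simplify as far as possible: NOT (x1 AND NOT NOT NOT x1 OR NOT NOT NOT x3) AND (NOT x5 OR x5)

x3

NOT (x1 AND NOT NOT NOT x1 OR NOT NOT NOT x3) AND (NOT x5 OR x5)
= NOT (x1 AND NOT NOT NOT x1 OR NOT NOT NOT x3)   (complement / identity)
= NOT (x1 AND NOT NOT NOT x1 OR NOT x3)   (double negation)
= NOT (x1 AND NOT x1 OR NOT x3)   (double negation)
= NOT NOT x3   (complement / identity)
= x3   (double negation)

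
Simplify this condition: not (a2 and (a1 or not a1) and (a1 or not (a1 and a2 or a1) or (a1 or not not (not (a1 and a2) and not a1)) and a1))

not a2

not (a2 and (a1 or not a1) and (a1 or not (a1 and a2 or a1) or (a1 or not not (not (a1 and a2) and not a1)) and a1))
= not (a2 and (a1 or not a1) and (a1 or not (a1 and a2 or a1) or (a1 or not (a1 and a2 or a1)) and a1))   — De Morgan
= not (a2 and (a1 or not a1) and (a1 or not (a1 and a2 or a1)))   — absorption
= not (a2 and (a1 or not (a1 and a2 or a1)))   — complement / identity
= not (a2 and (a1 or not a1))   — absorption
= not a2   — complement / identity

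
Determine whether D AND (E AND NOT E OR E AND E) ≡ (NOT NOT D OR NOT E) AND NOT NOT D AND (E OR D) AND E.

E1: D AND (E AND NOT E OR E AND E)
    = D AND E   (distribution)
E2: (NOT NOT D OR NOT E) AND NOT NOT D AND (E OR D) AND E
    = (NOT NOT D OR NOT E) AND NOT NOT D AND E   (absorption)
    = NOT NOT D AND E   (absorption)
    = D AND E   (double negation)
Both reduce to D AND E, so they are equivalent.

Yes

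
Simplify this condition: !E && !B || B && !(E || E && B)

!E

!E && !B || B && !(E || E && B)
= !E && !B || B && !E   — absorption
= !E   — distribution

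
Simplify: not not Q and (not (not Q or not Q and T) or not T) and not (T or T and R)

not not Q and (not (not Q or not Q and T) or not T) and not (T or T and R)
= not not Q and (not not Q or not T) and not (T or T and R)   (absorption)
= not not Q and not (T or T and R)   (absorption)
= Q and not (T or T and R)   (double negation)
= Q and not T   (absorption)

Q and not T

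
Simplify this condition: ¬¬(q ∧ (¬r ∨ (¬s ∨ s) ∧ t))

q ∧ (¬r ∨ t)

¬¬(q ∧ (¬r ∨ (¬s ∨ s) ∧ t))
= q ∧ (¬r ∨ (¬s ∨ s) ∧ t)   (double negation)
= q ∧ (¬r ∨ t)   (complement / identity)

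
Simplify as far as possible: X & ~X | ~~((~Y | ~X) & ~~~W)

X & ~X | ~~((~Y | ~X) & ~~~W)
= X & ~X | (~Y | ~X) & ~~~W   [double negation]
= (~Y | ~X) & ~~~W   [complement / identity]
= (~Y | ~X) & ~W   [double negation]

(~Y | ~X) & ~W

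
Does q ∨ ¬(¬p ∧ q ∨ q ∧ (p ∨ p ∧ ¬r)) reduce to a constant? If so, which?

q ∨ ¬(¬p ∧ q ∨ q ∧ (p ∨ p ∧ ¬r))
= q ∨ ¬(¬p ∧ q ∨ q ∧ p)   (absorption)
= q ∨ ¬q   (distribution)
= True   (complement)

yes, True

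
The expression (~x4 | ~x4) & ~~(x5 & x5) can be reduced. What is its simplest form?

(~x4 | ~x4) & ~~(x5 & x5)
= (~x4 | ~x4) & ~~x5   — idempotence
= ~x4 & ~~x5   — idempotence
= ~x4 & x5   — double negation

~x4 & x5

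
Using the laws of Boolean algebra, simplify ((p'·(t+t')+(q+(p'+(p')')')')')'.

p'+q'

((p'·(t+t')+(q+(p'+(p')')')')')'
= ((p'·(t+t')+(q+p·p')')')'   — De Morgan
= ((p'·(t+t')+q')')'   — complement / identity
= p'·(t+t')+q'   — double negation
= p'+q'   — complement / identity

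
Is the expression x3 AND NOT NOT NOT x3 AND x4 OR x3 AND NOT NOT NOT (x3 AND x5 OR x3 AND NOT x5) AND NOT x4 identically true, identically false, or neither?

identically false

x3 AND NOT NOT NOT x3 AND x4 OR x3 AND NOT NOT NOT (x3 AND x5 OR x3 AND NOT x5) AND NOT x4
= x3 AND NOT NOT NOT x3 AND x4 OR x3 AND NOT NOT NOT x3 AND NOT x4   [distribution]
= x3 AND NOT NOT NOT x3   [distribution]
= x3 AND NOT x3   [double negation]
= FALSE   [complement]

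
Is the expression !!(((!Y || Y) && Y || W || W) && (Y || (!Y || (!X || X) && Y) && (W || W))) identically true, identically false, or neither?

!!(((!Y || Y) && Y || W || W) && (Y || (!Y || (!X || X) && Y) && (W || W)))
= ((!Y || Y) && Y || W || W) && (Y || (!Y || (!X || X) && Y) && (W || W))   (double negation)
= (Y || W || W) && (Y || (!Y || (!X || X) && Y) && (W || W))   (complement / identity)
= (Y || W || W) && (Y || (!Y || Y) && (W || W))   (complement / identity)
= (Y || W || W) && (Y || W || W)   (complement / identity)
= Y || W || W   (idempotence)
= Y || W   (idempotence)
This depends on W, Y, so it is not a constant.

neither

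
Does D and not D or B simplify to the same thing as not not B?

E1: D and not D or B
    = B   (complement / identity)
E2: not not B
    = B   (double negation)
Both reduce to B, so they are equivalent.

Yes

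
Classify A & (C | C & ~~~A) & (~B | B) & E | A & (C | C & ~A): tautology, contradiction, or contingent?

A & (C | C & ~~~A) & (~B | B) & E | A & (C | C & ~A)
= A & (C | C & ~A) & (~B | B) & E | A & (C | C & ~A)   (double negation)
= A & (C | C & ~A) & E | A & (C | C & ~A)   (complement / identity)
= A & (C | C & ~A)   (absorption)
= A & C   (absorption)
This depends on A, C, so it is not a constant.

contingent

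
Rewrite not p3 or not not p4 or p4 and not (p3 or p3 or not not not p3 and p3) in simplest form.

not p3 or p4

not p3 or not not p4 or p4 and not (p3 or p3 or not not not p3 and p3)
= not p3 or not not p4 or p4 and not (p3 or not not not p3 and p3)   — idempotence
= not p3 or p4 or p4 and not (p3 or not not not p3 and p3)   — double negation
= not p3 or p4 or p4 and not (p3 or not p3 and p3)   — double negation
= not p3 or p4 or p4 and not p3   — complement / identity
= not p3 or p4   — absorption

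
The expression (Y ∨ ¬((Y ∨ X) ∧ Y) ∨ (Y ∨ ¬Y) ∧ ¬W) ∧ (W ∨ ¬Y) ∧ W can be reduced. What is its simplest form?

(Y ∨ ¬((Y ∨ X) ∧ Y) ∨ (Y ∨ ¬Y) ∧ ¬W) ∧ (W ∨ ¬Y) ∧ W
= (Y ∨ ¬Y ∨ (Y ∨ ¬Y) ∧ ¬W) ∧ (W ∨ ¬Y) ∧ W   (absorption)
= (Y ∨ ¬Y) ∧ (W ∨ ¬Y) ∧ W   (absorption)
= (W ∨ ¬Y) ∧ W   (complement / identity)
= W   (absorption)

W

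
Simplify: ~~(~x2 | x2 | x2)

~~(~x2 | x2 | x2)
= ~x2 | x2 | x2
= ~x2 | x2
= 1

1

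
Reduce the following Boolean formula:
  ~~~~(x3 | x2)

x3 | x2

~~~~(x3 | x2)
= ~~(x3 | x2)   — double negation
= x3 | x2   — double negation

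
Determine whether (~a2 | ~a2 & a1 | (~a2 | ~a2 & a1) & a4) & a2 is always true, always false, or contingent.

(~a2 | ~a2 & a1 | (~a2 | ~a2 & a1) & a4) & a2
= (~a2 | ~a2 & a1) & a2
= ~a2 & a2
= 0

always false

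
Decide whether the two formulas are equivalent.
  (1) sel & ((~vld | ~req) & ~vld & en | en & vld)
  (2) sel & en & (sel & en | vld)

Yes

E1: sel & ((~vld | ~req) & ~vld & en | en & vld)
    = sel & (~vld & en | en & vld)   — absorption
    = sel & en   — distribution
E2: sel & en & (sel & en | vld)
    = sel & en   — absorption
Both reduce to sel & en, so they are equivalent.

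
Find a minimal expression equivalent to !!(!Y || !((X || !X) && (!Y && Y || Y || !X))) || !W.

!!(!Y || !((X || !X) && (!Y && Y || Y || !X))) || !W
= !(Y && (X || !X) && (!Y && Y || Y || !X)) || !W   — De Morgan
= !(Y && (X || !X) && (Y || !X)) || !W   — complement / identity
= !(Y && (Y || !X)) || !W   — complement / identity
= !Y || !W   — absorption

!Y || !W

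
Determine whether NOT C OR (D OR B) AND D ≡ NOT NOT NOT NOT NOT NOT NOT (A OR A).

E1: NOT C OR (D OR B) AND D
    = NOT C OR D   — absorption
E2: NOT NOT NOT NOT NOT NOT NOT (A OR A)
    = NOT NOT NOT NOT NOT (A OR A)   — double negation
    = NOT NOT NOT (A OR A)   — double negation
    = NOT NOT NOT A   — idempotence
    = NOT A   — double negation
These differ: at A=1, B=0, C=0, D=0, E1 = 1 but E2 = 0.

No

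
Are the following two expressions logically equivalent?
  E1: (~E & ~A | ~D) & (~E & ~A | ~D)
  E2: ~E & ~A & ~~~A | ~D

Yes

E1: (~E & ~A | ~D) & (~E & ~A | ~D)
    = ~E & ~A | ~D
E2: ~E & ~A & ~~~A | ~D
    = ~E & ~A & ~A | ~D
    = ~E & ~A | ~D
Both reduce to ~E & ~A | ~D, so they are equivalent.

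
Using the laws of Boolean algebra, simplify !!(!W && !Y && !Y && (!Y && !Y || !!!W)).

!!(!W && !Y && !Y && (!Y && !Y || !!!W))
= !!(!W && !Y && !Y && (!Y && !Y || !W))   [double negation]
= !!(!W && !Y && !Y)   [absorption]
= !!(!W && !Y)   [idempotence]
= !W && !Y   [double negation]

!W && !Y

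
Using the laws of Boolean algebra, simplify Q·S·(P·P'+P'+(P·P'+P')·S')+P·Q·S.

Q·S

Q·S·(P·P'+P'+(P·P'+P')·S')+P·Q·S
= Q·S·(P·P'+P')+P·Q·S   (absorption)
= Q·S·P'+P·Q·S   (complement / identity)
= Q·S   (distribution)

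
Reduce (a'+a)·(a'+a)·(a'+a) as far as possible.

1

(a'+a)·(a'+a)·(a'+a)
= (a'+a)·(a'+a)   [idempotence]
= a'+a   [idempotence]
= 1   [complement]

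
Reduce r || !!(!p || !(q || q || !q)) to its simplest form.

r || !!(!p || !(q || q || !q))
= r || !!(!p || !(q || !q))   (idempotence)
= r || !(p && (q || !q))   (De Morgan)
= r || !p   (complement / identity)

r || !p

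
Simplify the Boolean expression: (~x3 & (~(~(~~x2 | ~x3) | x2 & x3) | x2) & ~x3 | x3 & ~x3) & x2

~x3 & x2

(~x3 & (~(~(~~x2 | ~x3) | x2 & x3) | x2) & ~x3 | x3 & ~x3) & x2
= (~x3 & (~(~x2 & x3 | x2 & x3) | x2) & ~x3 | x3 & ~x3) & x2   — De Morgan
= (~x3 & (~x3 | x2) & ~x3 | x3 & ~x3) & x2   — distribution
= (~x3 & ~x3 | x3 & ~x3) & x2   — absorption
= ~x3 & x2   — distribution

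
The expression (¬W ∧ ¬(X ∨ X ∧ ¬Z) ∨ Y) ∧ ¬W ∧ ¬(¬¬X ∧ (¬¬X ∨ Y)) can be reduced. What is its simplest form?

(¬W ∧ ¬(X ∨ X ∧ ¬Z) ∨ Y) ∧ ¬W ∧ ¬(¬¬X ∧ (¬¬X ∨ Y))
= (¬W ∧ ¬(X ∨ X ∧ ¬Z) ∨ Y) ∧ ¬W ∧ ¬¬¬X   — absorption
= (¬W ∧ ¬(X ∨ X ∧ ¬Z) ∨ Y) ∧ ¬W ∧ ¬X   — double negation
= (¬W ∧ ¬X ∨ Y) ∧ ¬W ∧ ¬X   — absorption
= ¬W ∧ ¬X   — absorption

¬W ∧ ¬X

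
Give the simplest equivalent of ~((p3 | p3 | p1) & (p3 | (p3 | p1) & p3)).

~((p3 | p3 | p1) & (p3 | (p3 | p1) & p3))
= ~((p3 | p3 | p1) & (p3 | p3))   — absorption
= ~(p3 | p3)   — absorption
= ~p3   — idempotence

~p3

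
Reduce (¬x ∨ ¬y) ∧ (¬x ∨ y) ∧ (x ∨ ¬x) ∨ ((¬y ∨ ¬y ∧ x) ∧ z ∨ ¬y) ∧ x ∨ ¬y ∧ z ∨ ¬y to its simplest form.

¬x ∨ ¬y

(¬x ∨ ¬y) ∧ (¬x ∨ y) ∧ (x ∨ ¬x) ∨ ((¬y ∨ ¬y ∧ x) ∧ z ∨ ¬y) ∧ x ∨ ¬y ∧ z ∨ ¬y
= (¬x ∨ ¬y) ∧ (¬x ∨ y) ∨ ((¬y ∨ ¬y ∧ x) ∧ z ∨ ¬y) ∧ x ∨ ¬y ∧ z ∨ ¬y   (complement / identity)
= (¬x ∨ ¬y) ∧ (¬x ∨ y) ∨ (¬y ∧ z ∨ ¬y) ∧ x ∨ ¬y ∧ z ∨ ¬y   (absorption)
= ¬y ∧ y ∨ ¬x ∨ (¬y ∧ z ∨ ¬y) ∧ x ∨ ¬y ∧ z ∨ ¬y   (distribution)
= ¬y ∧ y ∨ ¬x ∨ ¬y ∧ z ∨ ¬y   (absorption)
= ¬y ∧ y ∨ ¬x ∨ ¬y   (absorption)
= ¬x ∨ ¬y   (complement / identity)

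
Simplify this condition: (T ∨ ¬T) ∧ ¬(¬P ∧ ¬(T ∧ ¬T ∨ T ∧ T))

P ∨ T

(T ∨ ¬T) ∧ ¬(¬P ∧ ¬(T ∧ ¬T ∨ T ∧ T))
= ¬(¬P ∧ ¬(T ∧ ¬T ∨ T ∧ T))   (complement / identity)
= ¬(¬P ∧ ¬T)   (distribution)
= P ∨ T   (De Morgan)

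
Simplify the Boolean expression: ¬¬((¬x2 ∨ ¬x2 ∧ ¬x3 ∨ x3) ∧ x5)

¬¬((¬x2 ∨ ¬x2 ∧ ¬x3 ∨ x3) ∧ x5)
= ¬¬((¬x2 ∨ x3) ∧ x5)   [absorption]
= (¬x2 ∨ x3) ∧ x5   [double negation]

(¬x2 ∨ x3) ∧ x5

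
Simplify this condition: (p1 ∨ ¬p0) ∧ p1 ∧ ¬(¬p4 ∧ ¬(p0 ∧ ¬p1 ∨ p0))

(p1 ∨ ¬p0) ∧ p1 ∧ ¬(¬p4 ∧ ¬(p0 ∧ ¬p1 ∨ p0))
= (p1 ∨ ¬p0) ∧ p1 ∧ (p4 ∨ p0 ∧ ¬p1 ∨ p0)   [De Morgan]
= p1 ∧ (p4 ∨ p0 ∧ ¬p1 ∨ p0)   [absorption]
= p1 ∧ (p4 ∨ p0)   [absorption]

p1 ∧ (p4 ∨ p0)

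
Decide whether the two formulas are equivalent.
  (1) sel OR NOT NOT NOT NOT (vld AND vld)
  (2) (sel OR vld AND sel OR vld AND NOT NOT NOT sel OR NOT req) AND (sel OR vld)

E1: sel OR NOT NOT NOT NOT (vld AND vld)
    = sel OR NOT NOT (vld AND vld)   [double negation]
    = sel OR NOT NOT vld   [idempotence]
    = sel OR vld   [double negation]
E2: (sel OR vld AND sel OR vld AND NOT NOT NOT sel OR NOT req) AND (sel OR vld)
    = (sel OR vld AND sel OR vld AND NOT sel OR NOT req) AND (sel OR vld)   [double negation]
    = (sel OR vld OR NOT req) AND (sel OR vld)   [distribution]
    = sel OR vld   [absorption]
Both reduce to sel OR vld, so they are equivalent.

Yes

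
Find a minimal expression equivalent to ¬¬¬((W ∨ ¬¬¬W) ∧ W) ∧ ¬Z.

¬W ∧ ¬Z

¬¬¬((W ∨ ¬¬¬W) ∧ W) ∧ ¬Z
= ¬((W ∨ ¬¬¬W) ∧ W) ∧ ¬Z   — double negation
= ¬((W ∨ ¬W) ∧ W) ∧ ¬Z   — double negation
= ¬W ∧ ¬Z   — complement / identity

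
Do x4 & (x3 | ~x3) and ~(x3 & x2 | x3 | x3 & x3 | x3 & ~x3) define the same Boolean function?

E1: x4 & (x3 | ~x3)
    = x4   — complement / identity
E2: ~(x3 & x2 | x3 | x3 & x3 | x3 & ~x3)
    = ~(x3 & x2 | x3 | x3)   — distribution
    = ~(x3 & x2 | x3)   — idempotence
    = ~x3   — absorption
These differ: at x2=0, x3=0, x4=0, E1 = 0 but E2 = 1.

No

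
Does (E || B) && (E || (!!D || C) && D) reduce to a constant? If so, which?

no

(E || B) && (E || (!!D || C) && D)
= E || B && (!!D || C) && D   [distribution]
= E || B && (D || C) && D   [double negation]
= E || B && D   [absorption]
This depends on B, D, E, so it is not a constant.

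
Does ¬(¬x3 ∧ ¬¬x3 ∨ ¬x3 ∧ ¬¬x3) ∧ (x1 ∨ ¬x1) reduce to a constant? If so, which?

¬(¬x3 ∧ ¬¬x3 ∨ ¬x3 ∧ ¬¬x3) ∧ (x1 ∨ ¬x1)
= ¬(¬x3 ∧ ¬¬x3) ∧ (x1 ∨ ¬x1)   — idempotence
= ¬(¬x3 ∧ ¬¬x3)   — complement / identity
= x3 ∨ ¬x3   — De Morgan
= True   — complement

yes, True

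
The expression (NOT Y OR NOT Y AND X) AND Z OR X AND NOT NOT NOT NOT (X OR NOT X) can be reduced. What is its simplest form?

NOT Y AND Z OR X

(NOT Y OR NOT Y AND X) AND Z OR X AND NOT NOT NOT NOT (X OR NOT X)
= NOT Y AND Z OR X AND NOT NOT NOT NOT (X OR NOT X)
= NOT Y AND Z OR X AND NOT NOT (X OR NOT X)
= NOT Y AND Z OR X AND (X OR NOT X)
= NOT Y AND Z OR X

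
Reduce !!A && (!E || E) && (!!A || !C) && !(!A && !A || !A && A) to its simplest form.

!!A && (!E || E) && (!!A || !C) && !(!A && !A || !A && A)
= !!A && (!!A || !C) && !(!A && !A || !A && A)
= !!A && !(!A && !A || !A && A)
= !!A && !!A
= !!A
= A

A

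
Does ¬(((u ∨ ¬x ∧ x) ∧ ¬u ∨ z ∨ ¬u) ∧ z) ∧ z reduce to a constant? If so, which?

yes, False

¬(((u ∨ ¬x ∧ x) ∧ ¬u ∨ z ∨ ¬u) ∧ z) ∧ z
= ¬((u ∧ ¬u ∨ z ∨ ¬u) ∧ z) ∧ z   (complement / identity)
= ¬((z ∨ ¬u) ∧ z) ∧ z   (complement / identity)
= ¬z ∧ z   (absorption)
= False   (complement)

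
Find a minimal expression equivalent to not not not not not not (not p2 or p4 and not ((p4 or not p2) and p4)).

not p2

not not not not not not (not p2 or p4 and not ((p4 or not p2) and p4))
= not not not not (not p2 or p4 and not ((p4 or not p2) and p4))
= not not (not p2 or p4 and not ((p4 or not p2) and p4))
= not p2 or p4 and not ((p4 or not p2) and p4)
= not p2 or p4 and not p4
= not p2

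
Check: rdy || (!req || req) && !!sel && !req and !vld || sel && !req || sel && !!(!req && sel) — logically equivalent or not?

E1: rdy || (!req || req) && !!sel && !req
    = rdy || (!req || req) && sel && !req
    = rdy || sel && !req
E2: !vld || sel && !req || sel && !!(!req && sel)
    = !vld || sel && (!req || !!(!req && sel))
    = !vld || sel && (!req || !req && sel)
    = !vld || sel && !req
These differ: at rdy=0, req=1, sel=0, vld=0, E1 = 0 but E2 = 1.

No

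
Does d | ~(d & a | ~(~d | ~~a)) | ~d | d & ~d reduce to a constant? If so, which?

d | ~(d & a | ~(~d | ~~a)) | ~d | d & ~d
= d | ~(d & a | d & ~a) | ~d | d & ~d   (De Morgan)
= d | ~d | ~d | d & ~d   (distribution)
= d | ~d | ~d   (complement / identity)
= d | ~d   (idempotence)
= 1   (complement)

yes, True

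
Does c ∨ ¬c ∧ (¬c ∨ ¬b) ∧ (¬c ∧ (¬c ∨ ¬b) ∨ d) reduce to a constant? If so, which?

yes, True

c ∨ ¬c ∧ (¬c ∨ ¬b) ∧ (¬c ∧ (¬c ∨ ¬b) ∨ d)
= c ∨ ¬c ∧ (¬c ∨ ¬b)   (absorption)
= c ∨ ¬c   (absorption)
= True   (complement)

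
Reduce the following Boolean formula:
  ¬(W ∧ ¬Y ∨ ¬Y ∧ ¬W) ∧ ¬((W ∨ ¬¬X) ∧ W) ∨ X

Y ∧ ¬W ∨ X

¬(W ∧ ¬Y ∨ ¬Y ∧ ¬W) ∧ ¬((W ∨ ¬¬X) ∧ W) ∨ X
= ¬(W ∧ ¬Y ∨ ¬Y ∧ ¬W) ∧ ¬((W ∨ X) ∧ W) ∨ X   (double negation)
= ¬¬Y ∧ ¬((W ∨ X) ∧ W) ∨ X   (distribution)
= Y ∧ ¬((W ∨ X) ∧ W) ∨ X   (double negation)
= Y ∧ ¬W ∨ X   (absorption)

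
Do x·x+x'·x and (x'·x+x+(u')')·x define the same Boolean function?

Yes

E1: x·x+x'·x
    = x   [distribution]
E2: (x'·x+x+(u')')·x
    = (x+(u')')·x   [complement / identity]
    = (x+u)·x   [double negation]
    = x   [absorption]
Both reduce to x, so they are equivalent.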